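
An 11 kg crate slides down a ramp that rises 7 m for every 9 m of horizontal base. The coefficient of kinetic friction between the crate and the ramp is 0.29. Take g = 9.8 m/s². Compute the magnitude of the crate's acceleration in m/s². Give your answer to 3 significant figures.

Resolving the weight along the incline: the component pulling the crate down the slope is mg sin 37.87° = 11 × 9.8 × 0.6139 = 66.178 N, and the normal force is N = mg cos 37.87° = 11 × 9.8 × 0.7894 = 85.097 N.
Kinetic friction acts up the slope with magnitude f = μN = 0.29 × 85.097 = 24.678 N.
Net force along the incline is 66.178 − 24.678 = 41.500 N, so a = 41.500 / 11 = 3.7727 m/s².

3.77 m/s²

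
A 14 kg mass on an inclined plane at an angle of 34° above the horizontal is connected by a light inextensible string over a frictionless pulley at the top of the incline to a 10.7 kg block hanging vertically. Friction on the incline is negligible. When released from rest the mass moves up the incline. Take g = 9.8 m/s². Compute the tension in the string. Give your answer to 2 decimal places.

For the mass on the incline: the weight component along the slope is m₁g sin 34° = 14 × 9.8 × 0.5592 = 76.722 N and the normal force is N = m₁g cos 34° = 113.744 N.
Newton's second law for the mass (up-slope positive): T − 76.722 = 14 a. For the hanging block (downward positive): 10.7 × 9.8 − T = 10.7 a.
Adding the two equations eliminates T: 28.138 = 24.7 a, so a = 1.1392 m/s².
Then from the hanging block's equation, T = 10.7 × (9.8 − 1.1392) = 92.671 N.

92.67 N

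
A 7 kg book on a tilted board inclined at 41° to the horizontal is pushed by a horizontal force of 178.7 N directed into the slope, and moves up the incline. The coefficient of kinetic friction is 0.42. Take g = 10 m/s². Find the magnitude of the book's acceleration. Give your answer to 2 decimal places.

2.50 m/s²

The horizontal push has components F cos 41° = 178.7 × 0.7547 = 134.865 N up the incline and F sin 41° = 178.7 × 0.6561 = 117.245 N pressing into the surface.
The normal force is therefore N = mg cos 41° + F sin 41° = 52.829 + 117.245 = 170.074 N, and kinetic friction down the slope is μN = 0.42 × 170.074 = 71.431 N.
Along the incline: F cos 41° − mg sin 41° − μN = ma, so 134.865 − 45.927 − 71.431 = 7 a, giving a = 2.5010 m/s².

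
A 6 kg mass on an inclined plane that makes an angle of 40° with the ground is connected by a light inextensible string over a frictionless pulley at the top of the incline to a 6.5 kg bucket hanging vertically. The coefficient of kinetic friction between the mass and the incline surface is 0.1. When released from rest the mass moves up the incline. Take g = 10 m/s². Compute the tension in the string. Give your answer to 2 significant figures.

For the mass on the incline: the weight component along the slope is m₁g sin 40° = 6 × 10 × 0.6428 = 38.568 N and the normal force is N = m₁g cos 40° = 45.963 N.
Kinetic friction opposes the mass's motion up the incline: f = μN = 0.1 × 45.963 = 4.596 N acting down the slope.
Newton's second law for the mass (up-slope positive): T − 38.568 − 4.596 = 6 a. For the hanging bucket (downward positive): 6.5 × 10 − T = 6.5 a.
Adding the two equations eliminates T: 21.836 = 12.5 a, so a = 1.7469 m/s².
Then from the hanging bucket's equation, T = 6.5 × (10 − 1.7469) = 53.645 N.

54 N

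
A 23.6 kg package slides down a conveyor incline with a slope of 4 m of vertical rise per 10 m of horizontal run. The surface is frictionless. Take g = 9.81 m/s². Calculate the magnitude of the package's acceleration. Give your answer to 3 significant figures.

Resolving the weight along the incline: the component pulling the package down the slope is mg sin 21.80° = 23.6 × 9.81 × 0.3714 = 85.985 N, and the normal force is N = mg cos 21.80° = 23.6 × 9.81 × 0.9285 = 214.963 N.
With no friction the net force along the incline is 85.985 N, so a = g sin 21.80° = 85.985 / 23.6 = 3.6434 m/s².

3.64 m/s²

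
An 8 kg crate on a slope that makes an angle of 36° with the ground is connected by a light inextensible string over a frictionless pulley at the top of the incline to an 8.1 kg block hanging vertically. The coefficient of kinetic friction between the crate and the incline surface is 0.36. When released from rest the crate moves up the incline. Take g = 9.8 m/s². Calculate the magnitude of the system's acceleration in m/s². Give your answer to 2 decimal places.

0.65 m/s²

For the crate on the incline: the weight component along the slope is m₁g sin 36° = 8 × 9.8 × 0.5878 = 46.084 N and the normal force is N = m₁g cos 36° = 63.427 N.
Kinetic friction opposes the crate's motion up the incline: f = μN = 0.36 × 63.427 = 22.834 N acting down the slope.
Newton's second law for the crate (up-slope positive): T − 46.084 − 22.834 = 8 a. For the hanging block (downward positive): 8.1 × 9.8 − T = 8.1 a.
Adding the two equations eliminates T: 10.462 = 16.1 a, so a = 0.6498 m/s².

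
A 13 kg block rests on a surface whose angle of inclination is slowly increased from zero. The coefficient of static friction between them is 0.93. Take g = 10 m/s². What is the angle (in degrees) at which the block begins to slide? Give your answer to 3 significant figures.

At the threshold of sliding, static friction is at its maximum μ_s N and exactly balances the weight component along the incline: mg sin θ = μ_s mg cos θ.
Hence tan θ = μ_s = 0.93, so θ = arctan(0.93) = 42.9228°.

42.9°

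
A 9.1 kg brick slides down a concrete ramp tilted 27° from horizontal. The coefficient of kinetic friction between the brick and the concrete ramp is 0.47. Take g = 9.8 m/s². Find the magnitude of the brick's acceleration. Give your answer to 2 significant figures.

Resolving the weight along the incline: the component pulling the brick down the slope is mg sin 27° = 9.1 × 9.8 × 0.4540 = 40.488 N, and the normal force is N = mg cos 27° = 9.1 × 9.8 × 0.8910 = 79.459 N.
Kinetic friction acts up the slope with magnitude f = μN = 0.47 × 79.459 = 37.346 N.
Net force along the incline is 40.488 − 37.346 = 3.142 N, so a = 3.142 / 9.1 = 0.3453 m/s².

0.35 m/s²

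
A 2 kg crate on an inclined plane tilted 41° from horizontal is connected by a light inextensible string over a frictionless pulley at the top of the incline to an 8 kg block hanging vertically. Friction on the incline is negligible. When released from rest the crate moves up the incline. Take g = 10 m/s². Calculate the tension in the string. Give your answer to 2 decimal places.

26.50 N

For the crate on the incline: the weight component along the slope is m₁g sin 41° = 2 × 10 × 0.6561 = 13.122 N and the normal force is N = m₁g cos 41° = 15.094 N.
Newton's second law for the crate (up-slope positive): T − 13.122 = 2 a. For the hanging block (downward positive): 8 × 10 − T = 8 a.
Adding the two equations eliminates T: 66.878 = 10 a, so a = 6.6878 m/s².
Then from the hanging block's equation, T = 8 × (10 − 6.6878) = 26.498 N.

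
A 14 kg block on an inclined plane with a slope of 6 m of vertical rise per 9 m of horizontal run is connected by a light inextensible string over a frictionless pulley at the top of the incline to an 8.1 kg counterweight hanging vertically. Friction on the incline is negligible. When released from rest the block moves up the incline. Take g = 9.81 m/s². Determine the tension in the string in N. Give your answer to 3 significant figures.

For the block on the incline: the weight component along the slope is m₁g sin 33.69° = 14 × 9.81 × 0.5547 = 76.182 N and the normal force is N = m₁g cos 33.69° = 114.274 N.
Newton's second law for the block (up-slope positive): T − 76.182 = 14 a. For the hanging counterweight (downward positive): 8.1 × 9.81 − T = 8.1 a.
Adding the two equations eliminates T: 3.279 = 22.1 a, so a = 0.1484 m/s².
Then from the hanging counterweight's equation, T = 8.1 × (9.81 − 0.1484) = 78.259 N.

78.3 N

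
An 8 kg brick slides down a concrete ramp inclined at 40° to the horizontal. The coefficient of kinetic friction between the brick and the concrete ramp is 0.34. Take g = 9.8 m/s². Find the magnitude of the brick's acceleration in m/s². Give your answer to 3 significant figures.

Resolving the weight along the incline: the component pulling the brick down the slope is mg sin 40° = 8 × 9.8 × 0.6428 = 50.396 N, and the normal force is N = mg cos 40° = 8 × 9.8 × 0.7660 = 60.054 N.
Kinetic friction acts up the slope with magnitude f = μN = 0.34 × 60.054 = 20.418 N.
Net force along the incline is 50.396 − 20.418 = 29.978 N, so a = 29.978 / 8 = 3.7473 m/s².

3.75 m/s²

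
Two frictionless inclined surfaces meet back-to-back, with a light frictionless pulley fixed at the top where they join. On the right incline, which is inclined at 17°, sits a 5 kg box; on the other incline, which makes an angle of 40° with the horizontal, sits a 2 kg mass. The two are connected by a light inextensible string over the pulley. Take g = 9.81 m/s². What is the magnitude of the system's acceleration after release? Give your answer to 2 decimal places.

Resolve each weight along its own incline: the 5 kg mass has component 5 × 9.81 × sin 17° = 14.341 N down its slope, and the 2 kg mass has 2 × 9.81 × sin 40° = 12.611 N down its slope.
The 5 kg side's 14.341 N exceeds the other side's 12.611 N, so that mass slides down and the 2 kg mass slides up. Taking that direction as positive, Newton's second law for the whole system gives 14.341 − 12.611 = (5 + 2) a, so a = 1.730 / 7 = 0.2471 m/s².

0.25 m/s²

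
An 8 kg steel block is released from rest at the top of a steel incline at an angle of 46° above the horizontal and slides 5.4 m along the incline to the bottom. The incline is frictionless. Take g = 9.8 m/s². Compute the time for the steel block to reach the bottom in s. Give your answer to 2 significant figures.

1.2 s

The weight component along the incline is mg sin 46° = 56.396 N and the normal force is N = mg cos 46° = 54.461 N.
With no friction, a = g sin 46° = 7.0495 m/s².
Starting from rest, L = ½at², so t = √(2L/a) = √(2 × 5.4 / 7.0495) = 1.2377 s.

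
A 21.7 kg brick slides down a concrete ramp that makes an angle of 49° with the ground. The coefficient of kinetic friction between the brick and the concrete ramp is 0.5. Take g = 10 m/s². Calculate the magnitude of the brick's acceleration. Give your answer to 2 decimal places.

Resolving the weight along the incline: the component pulling the brick down the slope is mg sin 49° = 21.7 × 10 × 0.7547 = 163.770 N, and the normal force is N = mg cos 49° = 21.7 × 10 × 0.6561 = 142.374 N.
Kinetic friction acts up the slope with magnitude f = μN = 0.5 × 142.374 = 71.187 N.
Net force along the incline is 163.770 − 71.187 = 92.583 N, so a = 92.583 / 21.7 = 4.2665 m/s².

4.27 m/s²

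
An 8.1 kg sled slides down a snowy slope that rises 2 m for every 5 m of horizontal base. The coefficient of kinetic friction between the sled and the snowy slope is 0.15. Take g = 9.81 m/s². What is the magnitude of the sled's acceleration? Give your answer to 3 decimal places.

Resolving the weight along the incline: the component pulling the sled down the slope is mg sin 21.80° = 8.1 × 9.81 × 0.3714 = 29.512 N, and the normal force is N = mg cos 21.80° = 8.1 × 9.81 × 0.9285 = 73.780 N.
Kinetic friction acts up the slope with magnitude f = μN = 0.15 × 73.780 = 11.067 N.
Net force along the incline is 29.512 − 11.067 = 18.445 N, so a = 18.445 / 8.1 = 2.2772 m/s².

2.277 m/s²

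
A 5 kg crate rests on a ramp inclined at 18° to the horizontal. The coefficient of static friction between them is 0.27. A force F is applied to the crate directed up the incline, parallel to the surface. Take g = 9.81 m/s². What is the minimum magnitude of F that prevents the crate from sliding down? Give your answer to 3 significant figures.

2.56 N

The normal force is N = mg cos 18° = 46.649 N. With F at its minimum the crate is on the verge of sliding down, so static friction is at its maximum μ_s N = 0.27 × 46.649 = 12.595 N and acts up the slope.
Equilibrium along the incline: F + μ_s N = mg sin 18°, so F = 15.157 − 12.595 = 2.562 N.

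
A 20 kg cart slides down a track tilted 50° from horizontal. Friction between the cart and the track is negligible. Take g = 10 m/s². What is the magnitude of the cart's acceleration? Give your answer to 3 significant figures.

Resolving the weight along the incline: the component pulling the cart down the slope is mg sin 50° = 20 × 10 × 0.7660 = 153.200 N, and the normal force is N = mg cos 50° = 20 × 10 × 0.6428 = 128.560 N.
With no friction the net force along the incline is 153.200 N, so a = g sin 50° = 153.200 / 20 = 7.6600 m/s².

7.66 m/s²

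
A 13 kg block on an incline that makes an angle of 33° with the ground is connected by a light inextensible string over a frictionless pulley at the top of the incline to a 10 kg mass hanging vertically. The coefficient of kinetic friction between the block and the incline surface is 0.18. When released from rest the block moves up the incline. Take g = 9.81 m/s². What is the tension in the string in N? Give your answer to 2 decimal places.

94.02 N

For the block on the incline: the weight component along the slope is m₁g sin 33° = 13 × 9.81 × 0.5446 = 69.453 N and the normal force is N = m₁g cos 33° = 106.956 N.
Kinetic friction opposes the block's motion up the incline: f = μN = 0.18 × 106.956 = 19.252 N acting down the slope.
Newton's second law for the block (up-slope positive): T − 69.453 − 19.252 = 13 a. For the hanging mass (downward positive): 10 × 9.81 − T = 10 a.
Adding the two equations eliminates T: 9.395 = 23 a, so a = 0.4085 m/s².
Then from the hanging mass's equation, T = 10 × (9.81 − 0.4085) = 94.015 N.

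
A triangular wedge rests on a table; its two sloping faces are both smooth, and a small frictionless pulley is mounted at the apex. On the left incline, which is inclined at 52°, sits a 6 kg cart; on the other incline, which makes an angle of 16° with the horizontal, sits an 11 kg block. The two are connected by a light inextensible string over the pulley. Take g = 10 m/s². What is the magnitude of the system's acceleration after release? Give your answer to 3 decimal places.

Resolve each weight along its own incline: the 6 kg mass has component 6 × 10 × sin 52° = 47.281 N down its slope, and the 11 kg mass has 11 × 10 × sin 16° = 30.320 N down its slope.
The 6 kg side's 47.281 N exceeds the other side's 30.320 N, so that mass slides down and the 11 kg mass slides up. Taking that direction as positive, Newton's second law for the whole system gives 47.281 − 30.320 = (6 + 11) a, so a = 16.961 / 17 = 0.9977 m/s².

0.998 m/s²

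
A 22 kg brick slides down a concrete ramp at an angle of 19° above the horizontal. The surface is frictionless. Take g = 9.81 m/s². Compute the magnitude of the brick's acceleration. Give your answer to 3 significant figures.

3.19 m/s²

Resolving the weight along the incline: the component pulling the brick down the slope is mg sin 19° = 22 × 9.81 × 0.3256 = 70.271 N, and the normal force is N = mg cos 19° = 22 × 9.81 × 0.9455 = 204.058 N.
With no friction the net force along the incline is 70.271 N, so a = g sin 19° = 70.271 / 22 = 3.1941 m/s².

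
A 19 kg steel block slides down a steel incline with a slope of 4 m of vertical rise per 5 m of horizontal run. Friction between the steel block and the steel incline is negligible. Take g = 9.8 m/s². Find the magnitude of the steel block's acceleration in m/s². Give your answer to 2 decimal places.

Resolving the weight along the incline: the component pulling the steel block down the slope is mg sin 38.66° = 19 × 9.8 × 0.6247 = 116.319 N, and the normal force is N = mg cos 38.66° = 19 × 9.8 × 0.7809 = 145.404 N.
With no friction the net force along the incline is 116.319 N, so a = g sin 38.66° = 116.319 / 19 = 6.1221 m/s².

6.12 m/s²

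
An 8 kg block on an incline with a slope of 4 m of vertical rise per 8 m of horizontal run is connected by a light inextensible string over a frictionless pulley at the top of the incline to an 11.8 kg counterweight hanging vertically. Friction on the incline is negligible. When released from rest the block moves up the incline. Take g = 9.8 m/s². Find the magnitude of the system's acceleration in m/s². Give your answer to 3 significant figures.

4.07 m/s²

For the block on the incline: the weight component along the slope is m₁g sin 26.57° = 8 × 9.8 × 0.4472 = 35.060 N and the normal force is N = m₁g cos 26.57° = 70.123 N.
Newton's second law for the block (up-slope positive): T − 35.060 = 8 a. For the hanging counterweight (downward positive): 11.8 × 9.8 − T = 11.8 a.
Adding the two equations eliminates T: 80.580 = 19.8 a, so a = 4.0697 m/s².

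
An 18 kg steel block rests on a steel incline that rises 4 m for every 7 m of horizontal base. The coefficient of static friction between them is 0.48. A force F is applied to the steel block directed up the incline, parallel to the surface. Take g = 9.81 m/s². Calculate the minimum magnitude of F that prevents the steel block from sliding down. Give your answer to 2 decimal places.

The normal force is N = mg cos 29.74° = 153.314 N. With F at its minimum the steel block is on the verge of sliding down, so static friction is at its maximum μ_s N = 0.48 × 153.314 = 73.591 N and acts up the slope.
Equilibrium along the incline: F + μ_s N = mg sin 29.74°, so F = 87.608 − 73.591 = 14.017 N.

14.02 N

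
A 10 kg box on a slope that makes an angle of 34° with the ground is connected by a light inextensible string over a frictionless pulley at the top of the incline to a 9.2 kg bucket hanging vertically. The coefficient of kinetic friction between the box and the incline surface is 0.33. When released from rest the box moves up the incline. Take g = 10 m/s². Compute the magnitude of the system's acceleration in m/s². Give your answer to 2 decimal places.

0.45 m/s²

For the box on the incline: the weight component along the slope is m₁g sin 34° = 10 × 10 × 0.5592 = 55.920 N and the normal force is N = m₁g cos 34° = 82.904 N.
Kinetic friction opposes the box's motion up the incline: f = μN = 0.33 × 82.904 = 27.358 N acting down the slope.
Newton's second law for the box (up-slope positive): T − 55.920 − 27.358 = 10 a. For the hanging bucket (downward positive): 9.2 × 10 − T = 9.2 a.
Adding the two equations eliminates T: 8.722 = 19.2 a, so a = 0.4543 m/s².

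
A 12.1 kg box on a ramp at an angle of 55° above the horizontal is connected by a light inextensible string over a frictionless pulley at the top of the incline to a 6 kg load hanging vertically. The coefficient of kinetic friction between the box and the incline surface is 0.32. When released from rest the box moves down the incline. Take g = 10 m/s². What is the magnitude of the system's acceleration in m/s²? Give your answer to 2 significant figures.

For the box on the incline: the weight component along the slope is m₁g sin 55° = 12.1 × 10 × 0.8192 = 99.123 N and the normal force is N = m₁g cos 55° = 69.403 N.
Kinetic friction opposes the box's motion down the incline: f = μN = 0.32 × 69.403 = 22.209 N acting up the slope.
Newton's second law for the box (down-slope positive): 99.123 − 22.209 − T = 12.1 a. For the hanging load (upward positive): T − 6 × 10 = 6 a.
Adding the two equations eliminates T: 16.914 = 18.1 a, so a = 0.9345 m/s².

0.93 m/s²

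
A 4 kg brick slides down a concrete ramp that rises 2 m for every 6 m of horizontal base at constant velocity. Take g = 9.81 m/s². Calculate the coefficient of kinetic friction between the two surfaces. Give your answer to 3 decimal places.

0.333

At constant velocity the net force along the incline is zero: mg sin 18.43° = μ mg cos 18.43°.
So μ = tan 18.43° = 0.3162 / 0.9487 = 0.3333.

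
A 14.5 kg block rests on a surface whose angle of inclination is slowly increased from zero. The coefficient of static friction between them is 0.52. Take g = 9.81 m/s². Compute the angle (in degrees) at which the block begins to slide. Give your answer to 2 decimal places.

27.47°

At the threshold of sliding, static friction is at its maximum μ_s N and exactly balances the weight component along the incline: mg sin θ = μ_s mg cos θ.
Hence tan θ = μ_s = 0.52, so θ = arctan(0.52) = 27.4744°.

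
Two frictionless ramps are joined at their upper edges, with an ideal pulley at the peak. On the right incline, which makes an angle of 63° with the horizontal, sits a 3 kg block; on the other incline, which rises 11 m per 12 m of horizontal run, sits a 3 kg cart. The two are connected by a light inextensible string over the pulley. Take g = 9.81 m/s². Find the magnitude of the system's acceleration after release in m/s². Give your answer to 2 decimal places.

Resolve each weight along its own incline: the 3 kg mass has component 3 × 9.81 × sin 63° = 26.222 N down its slope, and the 3 kg mass has 3 × 9.81 × sin 42.51° = 19.887 N down its slope.
The 3 kg side's 26.222 N exceeds the other side's 19.887 N, so that mass slides down and the 3 kg mass slides up. Taking that direction as positive, Newton's second law for the whole system gives 26.222 − 19.887 = (3 + 3) a, so a = 6.335 / 6 = 1.0558 m/s².

1.06 m/s²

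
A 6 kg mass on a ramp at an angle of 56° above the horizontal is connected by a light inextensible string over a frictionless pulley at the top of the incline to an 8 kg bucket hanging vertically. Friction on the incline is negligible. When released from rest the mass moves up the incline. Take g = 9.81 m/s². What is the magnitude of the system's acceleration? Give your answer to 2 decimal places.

For the mass on the incline: the weight component along the slope is m₁g sin 56° = 6 × 9.81 × 0.8290 = 48.795 N and the normal force is N = m₁g cos 56° = 32.914 N.
Newton's second law for the mass (up-slope positive): T − 48.795 = 6 a. For the hanging bucket (downward positive): 8 × 9.81 − T = 8 a.
Adding the two equations eliminates T: 29.685 = 14 a, so a = 2.1204 m/s².

2.12 m/s²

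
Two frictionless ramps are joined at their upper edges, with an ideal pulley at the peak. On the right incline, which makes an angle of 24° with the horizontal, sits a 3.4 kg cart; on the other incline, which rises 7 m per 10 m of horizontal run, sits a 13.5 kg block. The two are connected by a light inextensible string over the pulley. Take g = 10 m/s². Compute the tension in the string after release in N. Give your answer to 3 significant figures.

Resolve each weight along its own incline: the 3.4 kg mass has component 3.4 × 10 × sin 24° = 13.829 N down its slope, and the 13.5 kg mass has 13.5 × 10 × sin 34.99° = 77.417 N down its slope.
The 13.5 kg side's 77.417 N exceeds the other side's 13.829 N, so that mass slides down and the 3.4 kg mass slides up. Taking that direction as positive, Newton's second law for the whole system gives 77.417 − 13.829 = (3.4 + 13.5) a, so a = 63.588 / 16.9 = 3.7626 m/s².
For the 3.4 kg mass (up-slope positive): T − 13.829 = 3.4 × 3.7626, so T = 26.622 N.

26.6 N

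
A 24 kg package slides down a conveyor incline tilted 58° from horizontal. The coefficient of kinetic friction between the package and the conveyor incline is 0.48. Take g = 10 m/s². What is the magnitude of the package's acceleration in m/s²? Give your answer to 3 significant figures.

Resolving the weight along the incline: the component pulling the package down the slope is mg sin 58° = 24 × 10 × 0.8480 = 203.520 N, and the normal force is N = mg cos 58° = 24 × 10 × 0.5299 = 127.176 N.
Kinetic friction acts up the slope with magnitude f = μN = 0.48 × 127.176 = 61.044 N.
Net force along the incline is 203.520 − 61.044 = 142.476 N, so a = 142.476 / 24 = 5.9365 m/s².

5.94 m/s²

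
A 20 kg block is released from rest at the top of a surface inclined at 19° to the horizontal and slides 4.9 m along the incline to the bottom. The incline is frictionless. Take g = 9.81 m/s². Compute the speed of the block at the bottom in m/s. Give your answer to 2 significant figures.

5.6 m/s

The weight component along the incline is mg sin 19° = 63.876 N and the normal force is N = mg cos 19° = 185.511 N.
With no friction, a = g sin 19° = 3.1938 m/s².
Starting from rest over a distance of 4.9 m, v² = 2aL = 2 × 3.1938 × 4.9 = 31.2992, so v = 5.5946 m/s.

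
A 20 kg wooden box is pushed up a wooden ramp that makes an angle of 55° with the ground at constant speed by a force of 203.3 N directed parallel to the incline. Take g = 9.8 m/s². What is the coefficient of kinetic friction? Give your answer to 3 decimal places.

At constant speed ΣF = 0 along the incline. The applied 203.3 N acts up the slope; the weight component mg sin 55° = 160.554 N and kinetic friction μN both act down the slope.
So 203.3 = 160.554 + μ × 112.421, giving μ = (203.3 − 160.554) / 112.421 = 0.3802.

0.380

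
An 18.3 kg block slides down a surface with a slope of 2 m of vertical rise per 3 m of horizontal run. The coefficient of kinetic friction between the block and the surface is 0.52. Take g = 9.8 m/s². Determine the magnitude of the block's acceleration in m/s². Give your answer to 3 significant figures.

1.20 m/s²

Resolving the weight along the incline: the component pulling the block down the slope is mg sin 33.69° = 18.3 × 9.8 × 0.5547 = 99.480 N, and the normal force is N = mg cos 33.69° = 18.3 × 9.8 × 0.8321 = 149.229 N.
Kinetic friction acts up the slope with magnitude f = μN = 0.52 × 149.229 = 77.599 N.
Net force along the incline is 99.480 − 77.599 = 21.881 N, so a = 21.881 / 18.3 = 1.1957 m/s².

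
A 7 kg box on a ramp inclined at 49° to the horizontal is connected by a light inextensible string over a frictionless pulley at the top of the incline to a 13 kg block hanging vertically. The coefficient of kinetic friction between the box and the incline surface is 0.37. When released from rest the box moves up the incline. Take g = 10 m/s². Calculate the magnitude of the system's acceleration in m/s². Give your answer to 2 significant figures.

3.0 m/s²

For the box on the incline: the weight component along the slope is m₁g sin 49° = 7 × 10 × 0.7547 = 52.829 N and the normal force is N = m₁g cos 49° = 45.924 N.
Kinetic friction opposes the box's motion up the incline: f = μN = 0.37 × 45.924 = 16.992 N acting down the slope.
Newton's second law for the box (up-slope positive): T − 52.829 − 16.992 = 7 a. For the hanging block (downward positive): 13 × 10 − T = 13 a.
Adding the two equations eliminates T: 60.179 = 20 a, so a = 3.0090 m/s².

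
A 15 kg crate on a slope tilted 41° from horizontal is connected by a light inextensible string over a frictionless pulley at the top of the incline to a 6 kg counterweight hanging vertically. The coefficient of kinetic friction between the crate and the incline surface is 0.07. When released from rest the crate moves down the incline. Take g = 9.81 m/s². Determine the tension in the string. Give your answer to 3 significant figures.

67.4 N

For the crate on the incline: the weight component along the slope is m₁g sin 41° = 15 × 9.81 × 0.6561 = 96.545 N and the normal force is N = m₁g cos 41° = 111.056 N.
Kinetic friction opposes the crate's motion down the incline: f = μN = 0.07 × 111.056 = 7.774 N acting up the slope.
Newton's second law for the crate (down-slope positive): 96.545 − 7.774 − T = 15 a. For the hanging counterweight (upward positive): T − 6 × 9.81 = 6 a.
Adding the two equations eliminates T: 29.911 = 21 a, so a = 1.4243 m/s².
Then from the hanging counterweight's equation, T = 6 × (9.81 + 1.4243) = 67.406 N.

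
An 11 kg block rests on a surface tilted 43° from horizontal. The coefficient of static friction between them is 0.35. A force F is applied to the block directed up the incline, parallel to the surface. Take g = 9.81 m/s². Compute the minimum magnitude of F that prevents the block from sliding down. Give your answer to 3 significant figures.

46.0 N

The normal force is N = mg cos 43° = 78.920 N. With F at its minimum the block is on the verge of sliding down, so static friction is at its maximum μ_s N = 0.35 × 78.920 = 27.622 N and acts up the slope.
Equilibrium along the incline: F + μ_s N = mg sin 43°, so F = 73.594 − 27.622 = 45.972 N.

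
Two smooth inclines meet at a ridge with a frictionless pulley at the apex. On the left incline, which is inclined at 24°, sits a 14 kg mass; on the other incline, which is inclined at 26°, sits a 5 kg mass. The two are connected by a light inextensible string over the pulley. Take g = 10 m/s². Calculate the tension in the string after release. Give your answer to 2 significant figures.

31 N

Resolve each weight along its own incline: the 14 kg mass has component 14 × 10 × sin 24° = 56.943 N down its slope, and the 5 kg mass has 5 × 10 × sin 26° = 21.919 N down its slope.
The 14 kg side's 56.943 N exceeds the other side's 21.919 N, so that mass slides down and the 5 kg mass slides up. Taking that direction as positive, Newton's second law for the whole system gives 56.943 − 21.919 = (14 + 5) a, so a = 35.024 / 19 = 1.8434 m/s².
For the 5 kg mass (up-slope positive): T − 21.919 = 5 × 1.8434, so T = 31.136 N.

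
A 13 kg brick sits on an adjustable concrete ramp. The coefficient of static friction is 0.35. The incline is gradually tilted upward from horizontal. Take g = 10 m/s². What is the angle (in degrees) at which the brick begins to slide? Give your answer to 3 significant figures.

At the threshold of sliding, static friction is at its maximum μ_s N and exactly balances the weight component along the incline: mg sin θ = μ_s mg cos θ.
Hence tan θ = μ_s = 0.35, so θ = arctan(0.35) = 19.2900°.

19.3°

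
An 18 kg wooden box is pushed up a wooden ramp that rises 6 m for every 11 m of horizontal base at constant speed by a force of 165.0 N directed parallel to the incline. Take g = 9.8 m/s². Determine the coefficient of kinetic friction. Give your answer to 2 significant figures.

At constant speed ΣF = 0 along the incline. The applied 165.0 N acts up the slope; the weight component mg sin 28.61° = 84.470 N and kinetic friction μN both act down the slope.
So 165.0 = 84.470 + μ × 154.861, giving μ = (165.0 − 84.470) / 154.861 = 0.5200.

0.52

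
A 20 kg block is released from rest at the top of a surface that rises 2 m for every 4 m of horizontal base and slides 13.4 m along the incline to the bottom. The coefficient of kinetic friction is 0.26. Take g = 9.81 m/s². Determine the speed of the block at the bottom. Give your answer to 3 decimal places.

The weight component along the incline is mg sin 26.57° = 87.743 N and the normal force is N = mg cos 26.57° = 175.487 N.
Friction up the slope is f = μN = 0.26 × 175.487 = 45.627 N, so the net downslope force is 87.743 − 45.627 = 42.116 N and a = 42.116 / 20 = 2.1058 m/s².
Starting from rest over a distance of 13.4 m, v² = 2aL = 2 × 2.1058 × 13.4 = 56.4354, so v = 7.5123 m/s.

7.512 m/s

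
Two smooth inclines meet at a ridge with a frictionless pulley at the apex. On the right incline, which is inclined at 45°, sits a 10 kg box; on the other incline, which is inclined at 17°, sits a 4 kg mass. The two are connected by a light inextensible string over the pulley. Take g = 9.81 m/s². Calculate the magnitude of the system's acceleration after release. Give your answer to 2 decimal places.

4.14 m/s²

Resolve each weight along its own incline: the 10 kg mass has component 10 × 9.81 × sin 45° = 69.367 N down its slope, and the 4 kg mass has 4 × 9.81 × sin 17° = 11.473 N down its slope.
The 10 kg side's 69.367 N exceeds the other side's 11.473 N, so that mass slides down and the 4 kg mass slides up. Taking that direction as positive, Newton's second law for the whole system gives 69.367 − 11.473 = (10 + 4) a, so a = 57.894 / 14 = 4.1353 m/s².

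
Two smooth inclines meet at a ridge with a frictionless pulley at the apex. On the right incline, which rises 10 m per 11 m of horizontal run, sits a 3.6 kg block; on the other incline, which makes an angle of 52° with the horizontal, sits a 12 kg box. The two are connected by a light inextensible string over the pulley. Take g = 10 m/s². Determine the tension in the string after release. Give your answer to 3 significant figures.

Resolve each weight along its own incline: the 3.6 kg mass has component 3.6 × 10 × sin 42.27° = 24.216 N down its slope, and the 12 kg mass has 12 × 10 × sin 52° = 94.561 N down its slope.
The 12 kg side's 94.561 N exceeds the other side's 24.216 N, so that mass slides down and the 3.6 kg mass slides up. Taking that direction as positive, Newton's second law for the whole system gives 94.561 − 24.216 = (3.6 + 12) a, so a = 70.345 / 15.6 = 4.5093 m/s².
For the 3.6 kg mass (up-slope positive): T − 24.216 = 3.6 × 4.5093, so T = 40.449 N.

40.4 N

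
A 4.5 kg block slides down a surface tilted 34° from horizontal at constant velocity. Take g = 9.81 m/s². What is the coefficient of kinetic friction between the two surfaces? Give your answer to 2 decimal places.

0.67

At constant velocity the net force along the incline is zero: mg sin 34° = μ mg cos 34°.
So μ = tan 34° = 0.5592 / 0.8290 = 0.6745.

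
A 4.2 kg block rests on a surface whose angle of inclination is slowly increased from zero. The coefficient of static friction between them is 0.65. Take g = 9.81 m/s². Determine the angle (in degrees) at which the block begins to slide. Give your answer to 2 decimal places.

33.02°

At the threshold of sliding, static friction is at its maximum μ_s N and exactly balances the weight component along the incline: mg sin θ = μ_s mg cos θ.
Hence tan θ = μ_s = 0.65, so θ = arctan(0.65) = 33.0239°.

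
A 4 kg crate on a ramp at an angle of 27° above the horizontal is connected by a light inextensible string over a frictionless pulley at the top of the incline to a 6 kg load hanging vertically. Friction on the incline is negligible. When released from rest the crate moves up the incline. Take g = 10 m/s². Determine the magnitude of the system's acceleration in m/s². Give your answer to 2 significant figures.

For the crate on the incline: the weight component along the slope is m₁g sin 27° = 4 × 10 × 0.4540 = 18.160 N and the normal force is N = m₁g cos 27° = 35.640 N.
Newton's second law for the crate (up-slope positive): T − 18.160 = 4 a. For the hanging load (downward positive): 6 × 10 − T = 6 a.
Adding the two equations eliminates T: 41.840 = 10 a, so a = 4.1840 m/s².

4.2 m/s²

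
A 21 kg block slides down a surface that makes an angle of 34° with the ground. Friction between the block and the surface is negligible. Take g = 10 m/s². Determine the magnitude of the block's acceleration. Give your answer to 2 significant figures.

Resolving the weight along the incline: the component pulling the block down the slope is mg sin 34° = 21 × 10 × 0.5592 = 117.432 N, and the normal force is N = mg cos 34° = 21 × 10 × 0.8290 = 174.090 N.
With no friction the net force along the incline is 117.432 N, so a = g sin 34° = 117.432 / 21 = 5.5920 m/s².

5.6 m/s²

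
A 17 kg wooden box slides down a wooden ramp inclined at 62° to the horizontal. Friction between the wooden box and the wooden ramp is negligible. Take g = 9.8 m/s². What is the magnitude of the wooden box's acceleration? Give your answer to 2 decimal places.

8.65 m/s²

Resolving the weight along the incline: the component pulling the wooden box down the slope is mg sin 62° = 17 × 9.8 × 0.8829 = 147.091 N, and the normal force is N = mg cos 62° = 17 × 9.8 × 0.4695 = 78.219 N.
With no friction the net force along the incline is 147.091 N, so a = g sin 62° = 147.091 / 17 = 8.6524 m/s².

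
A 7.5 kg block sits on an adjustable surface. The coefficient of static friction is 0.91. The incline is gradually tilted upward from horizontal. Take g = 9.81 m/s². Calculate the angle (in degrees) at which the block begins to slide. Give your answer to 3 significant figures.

42.3°

At the threshold of sliding, static friction is at its maximum μ_s N and exactly balances the weight component along the incline: mg sin θ = μ_s mg cos θ.
Hence tan θ = μ_s = 0.91, so θ = arctan(0.91) = 42.3022°.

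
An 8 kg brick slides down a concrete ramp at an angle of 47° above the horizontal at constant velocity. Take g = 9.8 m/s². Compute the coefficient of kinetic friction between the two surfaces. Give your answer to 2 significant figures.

At constant velocity the net force along the incline is zero: mg sin 47° = μ mg cos 47°.
So μ = tan 47° = 0.7314 / 0.6820 = 1.0724.

1.1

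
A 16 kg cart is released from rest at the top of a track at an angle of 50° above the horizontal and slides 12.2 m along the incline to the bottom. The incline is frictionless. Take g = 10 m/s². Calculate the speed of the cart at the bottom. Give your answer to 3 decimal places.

The weight component along the incline is mg sin 50° = 122.567 N and the normal force is N = mg cos 50° = 102.846 N.
With no friction, a = g sin 50° = 7.6604 m/s².
Starting from rest over a distance of 12.2 m, v² = 2aL = 2 × 7.6604 × 12.2 = 186.9138, so v = 13.6716 m/s.

13.672 m/s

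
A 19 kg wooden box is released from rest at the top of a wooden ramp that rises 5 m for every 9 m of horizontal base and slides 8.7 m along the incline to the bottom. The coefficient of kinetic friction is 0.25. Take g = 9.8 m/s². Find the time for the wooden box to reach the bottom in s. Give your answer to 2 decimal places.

2.58 s

The weight component along the incline is mg sin 29.05° = 90.427 N and the normal force is N = mg cos 29.05° = 162.768 N.
Friction up the slope is f = μN = 0.25 × 162.768 = 40.692 N, so the net downslope force is 90.427 − 40.692 = 49.735 N and a = 49.735 / 19 = 2.6176 m/s².
Starting from rest, L = ½at², so t = √(2L/a) = √(2 × 8.7 / 2.6176) = 2.5782 s.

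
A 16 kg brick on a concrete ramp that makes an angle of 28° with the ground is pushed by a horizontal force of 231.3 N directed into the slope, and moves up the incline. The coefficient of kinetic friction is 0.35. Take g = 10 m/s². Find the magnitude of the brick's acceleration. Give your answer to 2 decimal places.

The horizontal push has components F cos 28° = 231.3 × 0.8829 = 204.215 N up the incline and F sin 28° = 231.3 × 0.4695 = 108.595 N pressing into the surface.
The normal force is therefore N = mg cos 28° + F sin 28° = 141.264 + 108.595 = 249.859 N, and kinetic friction down the slope is μN = 0.35 × 249.859 = 87.451 N.
Along the incline: F cos 28° − mg sin 28° − μN = ma, so 204.215 − 75.120 − 87.451 = 16 a, giving a = 2.6028 m/s².

2.60 m/s²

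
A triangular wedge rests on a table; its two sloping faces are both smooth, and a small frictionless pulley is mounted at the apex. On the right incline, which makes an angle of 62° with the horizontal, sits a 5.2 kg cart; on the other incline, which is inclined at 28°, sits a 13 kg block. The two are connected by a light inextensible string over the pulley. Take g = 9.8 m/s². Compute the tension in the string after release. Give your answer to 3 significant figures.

Resolve each weight along its own incline: the 5.2 kg mass has component 5.2 × 9.8 × sin 62° = 44.995 N down its slope, and the 13 kg mass has 13 × 9.8 × sin 28° = 59.811 N down its slope.
The 13 kg side's 59.811 N exceeds the other side's 44.995 N, so that mass slides down and the 5.2 kg mass slides up. Taking that direction as positive, Newton's second law for the whole system gives 59.811 − 44.995 = (5.2 + 13) a, so a = 14.816 / 18.2 = 0.8141 m/s².
For the 5.2 kg mass (up-slope positive): T − 44.995 = 5.2 × 0.8141, so T = 49.228 N.

49.2 N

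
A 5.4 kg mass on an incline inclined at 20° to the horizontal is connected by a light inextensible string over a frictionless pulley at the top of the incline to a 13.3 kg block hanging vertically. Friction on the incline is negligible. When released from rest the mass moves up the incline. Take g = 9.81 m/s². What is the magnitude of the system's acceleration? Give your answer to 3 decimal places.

For the mass on the incline: the weight component along the slope is m₁g sin 20° = 5.4 × 9.81 × 0.3420 = 18.117 N and the normal force is N = m₁g cos 20° = 49.779 N.
Newton's second law for the mass (up-slope positive): T − 18.117 = 5.4 a. For the hanging block (downward positive): 13.3 × 9.81 − T = 13.3 a.
Adding the two equations eliminates T: 112.356 = 18.7 a, so a = 6.0083 m/s².

6.008 m/s²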